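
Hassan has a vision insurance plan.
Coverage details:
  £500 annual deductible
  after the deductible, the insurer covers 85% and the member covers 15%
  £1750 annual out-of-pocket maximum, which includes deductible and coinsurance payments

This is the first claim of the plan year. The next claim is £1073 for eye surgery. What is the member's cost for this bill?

£585.95

Deductible not yet touched, so the first £500 of the bill goes to the deductible.
That leaves £1073 − £500 = £573 for coinsurance.
Member's 15% share of £573 is £85.95.
That puts the member's cost at £500 + £85.95 = £585.95 before any cap.
Year-to-date out-of-pocket becomes £0 + £585.95 = £585.95, still under the £1750 maximum, so no cap applies.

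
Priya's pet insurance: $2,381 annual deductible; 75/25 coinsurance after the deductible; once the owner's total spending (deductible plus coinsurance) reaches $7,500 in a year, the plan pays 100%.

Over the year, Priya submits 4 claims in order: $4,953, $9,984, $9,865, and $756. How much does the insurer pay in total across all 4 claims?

Bill 1, $4,953: deductible takes $2,381, $2,572 remains; owner's 25% is $643. Cost to owner: $3,024. OOP to date $3,024. Insurer: $4,953 − $3,024 = $1,929.
Bill 2, $9,984: deductible met; 25% of $9,984 = $2,496. Cost to owner: $2,496. OOP to date $5,520. Plan pays $9,984 − $2,496 = $7,488.
Bill 3, $9,865: deductible already satisfied, so owner's share is 25% × $9,865 = $2,466.25. OOP would hit $7,986.25 > $7,500, so the cap limits the owner to $7,500 − $5,520 = $1,980. Insurer: $9,865 − $1,980 = $7,885.
Bill 4, $756: deductible met; 25% of $756 = $189. That would push OOP to $7,689, over the $7,500 cap, so owner pays $7,500 − $7,500 = $0. Plan pays $756 − $0 = $756.
Insurer total: $1,929 + $7,488 + $7,885 + $756 = $18,058.

$18,058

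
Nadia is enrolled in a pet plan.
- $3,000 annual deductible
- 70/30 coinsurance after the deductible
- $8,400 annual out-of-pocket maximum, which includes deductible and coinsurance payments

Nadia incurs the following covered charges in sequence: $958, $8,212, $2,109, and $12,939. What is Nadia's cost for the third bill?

$632.70

Claim 1 — $958: fully absorbed by the deductible. Owner owes $958 (running OOP $958).
Claim 2 — $8,212: $2,042 finishes the deductible; $6,170 goes to coinsurance; coinsurance $6,170 × 30% = $1,851. Cost to owner: $3,893. OOP to date $4,851.
Claim 3 — $2,109: 30% coinsurance on $2,109 = $632.70. Owner pays $632.70; OOP now $5,483.70.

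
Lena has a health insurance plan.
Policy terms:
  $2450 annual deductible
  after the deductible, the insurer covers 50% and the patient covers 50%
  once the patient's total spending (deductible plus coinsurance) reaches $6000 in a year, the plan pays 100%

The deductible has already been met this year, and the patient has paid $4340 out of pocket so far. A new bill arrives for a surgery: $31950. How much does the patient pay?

$1660

The deductible is already satisfied, so the full bill goes to coinsurance.
50% of $31950 = $15975 falls to the patient.
Adding $15975 to the $4340 already spent would give $20315, which exceeds the $6000 cap; the patient pays just $6000 − $4340 = $1660.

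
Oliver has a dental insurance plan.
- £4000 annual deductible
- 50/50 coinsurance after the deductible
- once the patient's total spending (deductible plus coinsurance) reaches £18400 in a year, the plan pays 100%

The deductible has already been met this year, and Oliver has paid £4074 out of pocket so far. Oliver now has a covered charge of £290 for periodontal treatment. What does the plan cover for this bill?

£145

With the deductible met, the entire £290 is subject to coinsurance.
Coinsurance: £290 × 50% = £145.
Year-to-date out-of-pocket becomes £4074 + £145 = £4219, still under the £18400 maximum, so no cap applies.
The plan picks up £290 − £145 = £145.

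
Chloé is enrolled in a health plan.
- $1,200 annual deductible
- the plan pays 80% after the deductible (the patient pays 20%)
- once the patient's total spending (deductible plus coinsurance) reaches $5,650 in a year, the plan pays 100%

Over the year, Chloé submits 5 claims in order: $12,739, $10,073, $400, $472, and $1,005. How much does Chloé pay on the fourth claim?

$47.60

#1 ($12,739): deductible takes $1,200, $11,539 remains; 20% of $11,539 = $2,307.80. Patient pays $3,507.80; OOP now $3,507.80.
#2 ($10,073): deductible already satisfied, so patient's share is 20% × $10,073 = $2,014.60. Patient pays $2,014.60; OOP now $5,522.40.
#3 ($400): deductible already satisfied, so patient's share is 20% × $400 = $80. Patient owes $80 (running OOP $5,602.40).
#4 ($472): 20% coinsurance on $472 = $94.40. OOP would hit $5,696.80 > $5,650, so the cap limits the patient to $5,650 − $5,602.40 = $47.60.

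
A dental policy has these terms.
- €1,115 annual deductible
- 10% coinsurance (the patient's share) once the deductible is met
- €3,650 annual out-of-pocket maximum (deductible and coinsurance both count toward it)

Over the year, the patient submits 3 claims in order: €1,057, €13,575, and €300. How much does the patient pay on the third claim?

€30

#1 (€1,057): all of it applies to the deductible. Patient owes €1,057 (running OOP €1,057).
#2 (€13,575): deductible takes €58, €13,517 remains; coinsurance €13,517 × 10% = €1,351.70. Patient pays €1,409.70; OOP now €2,466.70.
#3 (€300): deductible met; 10% of €300 = €30. Patient owes €30 (running OOP €2,496.70).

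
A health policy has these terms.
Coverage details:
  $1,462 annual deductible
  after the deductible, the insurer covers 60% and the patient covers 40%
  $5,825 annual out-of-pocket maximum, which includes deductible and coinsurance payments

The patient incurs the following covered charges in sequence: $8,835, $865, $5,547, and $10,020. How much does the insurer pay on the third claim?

Claim 1 ($8,835): deductible takes $1,462, $7,373 remains; coinsurance $7,373 × 40% = $2,949.20. Patient owes $4,411.20 (running OOP $4,411.20). Plan pays $8,835 − $4,411.20 = $4,423.80.
Claim 2 ($865): deductible already satisfied, so patient's share is 40% × $865 = $346. Cost to patient: $346. OOP to date $4,757.20. Insurer: $865 − $346 = $519.
Claim 3 ($5,547): deductible met; 40% of $5,547 = $2,218.80. That would push OOP to $6,976, over the $5,825 cap, so patient pays $5,825 − $4,757.20 = $1,067.80. Plan pays $5,547 − $1,067.80 = $4,479.20.

$4,479.20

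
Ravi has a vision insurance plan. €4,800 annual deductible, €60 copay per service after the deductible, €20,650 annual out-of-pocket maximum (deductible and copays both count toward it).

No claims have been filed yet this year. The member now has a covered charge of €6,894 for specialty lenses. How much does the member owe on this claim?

€4,860

The full €4,800 deductible is still open; €4,800 of this bill applies to it.
The remaining €2,094 (= €6,894 − €4,800) moves to the copay.
Copay on this service: €60.
That puts the member's cost at €4,800 + €60 = €4,860 before any cap.
Cumulative spending €0 + €4,860 = €4,860 stays under the €20,650 maximum.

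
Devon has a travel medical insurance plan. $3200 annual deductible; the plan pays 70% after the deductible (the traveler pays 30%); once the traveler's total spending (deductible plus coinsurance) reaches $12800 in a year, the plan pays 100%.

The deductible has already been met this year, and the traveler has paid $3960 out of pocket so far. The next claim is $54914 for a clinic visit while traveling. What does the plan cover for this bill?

The deductible is already satisfied, so the full bill goes to coinsurance.
Coinsurance: $54914 × 30% = $16474.20.
Adding $16474.20 to the $3960 already spent would give $20434.20, which exceeds the $12800 cap; the traveler pays just $12800 − $3960 = $8840.
The plan picks up $54914 − $8840 = $46074.

$46074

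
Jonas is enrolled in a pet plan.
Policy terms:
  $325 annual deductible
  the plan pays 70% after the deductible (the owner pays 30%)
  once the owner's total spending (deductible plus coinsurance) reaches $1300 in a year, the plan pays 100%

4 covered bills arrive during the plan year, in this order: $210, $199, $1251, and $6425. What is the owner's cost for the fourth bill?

Claim 1 — $210: entire amount goes to the deductible. Owner owes $210 (running OOP $210).
Claim 2 — $199: $115 finishes the deductible; $84 goes to coinsurance; coinsurance $84 × 30% = $25.20. Owner owes $140.20 (running OOP $350.20).
Claim 3 — $1251: deductible already satisfied, so owner's share is 30% × $1251 = $375.30. Owner owes $375.30 (running OOP $725.50).
Claim 4 — $6425: deductible met; 30% of $6425 = $1927.50. Adding that to $725.50 gives $2653, past the $1300 cap; owner pays only $1300 − $725.50 = $574.50.

$574.50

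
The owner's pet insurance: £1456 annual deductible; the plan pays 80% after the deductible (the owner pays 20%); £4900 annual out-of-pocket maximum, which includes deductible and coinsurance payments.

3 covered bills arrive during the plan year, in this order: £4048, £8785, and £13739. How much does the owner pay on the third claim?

£1168.60

Bill 1, £4048: £1456 to deductible, leaving £2592; coinsurance £2592 × 20% = £518.40. Owner pays £1974.40; OOP now £1974.40.
Bill 2, £8785: 20% coinsurance on £8785 = £1757. Cost to owner: £1757. OOP to date £3731.40.
Bill 3, £13739: deductible already satisfied, so owner's share is 20% × £13739 = £2747.80. OOP would hit £6479.20 > £4900, so the cap limits the owner to £4900 − £3731.40 = £1168.60.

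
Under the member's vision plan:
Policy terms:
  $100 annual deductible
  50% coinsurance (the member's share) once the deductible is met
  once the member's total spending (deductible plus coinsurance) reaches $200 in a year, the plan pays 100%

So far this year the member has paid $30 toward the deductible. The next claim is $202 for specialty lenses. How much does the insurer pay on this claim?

$66

Deductible still to meet: $100 − $30 = $70.
The remaining $132 (= $202 − $70) moves to coinsurance.
50% of $132 = $66 falls to the member.
That puts the member's cost at $70 + $66 = $136 before any cap.
Cumulative spending $30 + $136 = $166 stays under the $200 maximum.
Insurer pays the balance: $202 − $136 = $66.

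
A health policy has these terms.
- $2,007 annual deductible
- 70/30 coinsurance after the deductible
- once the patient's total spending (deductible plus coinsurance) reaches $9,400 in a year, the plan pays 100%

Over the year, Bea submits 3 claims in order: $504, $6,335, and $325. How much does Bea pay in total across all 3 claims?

$3,554.10

Claim 1 ($504): fully absorbed by the deductible. Cost to patient: $504. OOP to date $504.
Claim 2 ($6,335): $1,503 finishes the deductible; $4,832 goes to coinsurance; patient's 30% is $1,449.60. Patient pays $2,952.60; OOP now $3,456.60.
Claim 3 ($325): 30% coinsurance on $325 = $97.50. Cost to patient: $97.50. OOP to date $3,554.10.
Total paid by the patient: $504 + $2,952.60 + $97.50 = $3,554.10.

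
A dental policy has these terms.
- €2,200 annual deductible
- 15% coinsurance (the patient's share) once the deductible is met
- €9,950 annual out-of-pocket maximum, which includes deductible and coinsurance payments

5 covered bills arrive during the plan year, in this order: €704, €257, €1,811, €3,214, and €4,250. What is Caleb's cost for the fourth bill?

€482.10

Claim 1 — €704: fully absorbed by the deductible. Cost to patient: €704. OOP to date €704.
Claim 2 — €257: all of it applies to the deductible. Patient pays €257; OOP now €961.
Claim 3 — €1,811: €1,239 to deductible, leaving €572; coinsurance €572 × 15% = €85.80. Cost to patient: €1,324.80. OOP to date €2,285.80.
Claim 4 — €3,214: deductible met; 15% of €3,214 = €482.10. Patient owes €482.10 (running OOP €2,767.90).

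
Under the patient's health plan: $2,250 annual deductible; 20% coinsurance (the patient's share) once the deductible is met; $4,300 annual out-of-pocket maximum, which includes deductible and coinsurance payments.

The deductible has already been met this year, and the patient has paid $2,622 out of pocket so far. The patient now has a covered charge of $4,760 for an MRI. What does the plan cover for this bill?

With the deductible met, the entire $4,760 is subject to coinsurance.
Coinsurance: $4,760 × 20% = $952.
Cumulative spending $2,622 + $952 = $3,574 stays under the $4,300 maximum.
The insurer covers the remainder: $4,760 − $952 = $3,808.

$3,808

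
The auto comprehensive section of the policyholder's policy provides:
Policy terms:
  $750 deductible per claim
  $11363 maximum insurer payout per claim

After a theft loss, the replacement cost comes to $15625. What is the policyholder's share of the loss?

$4262

After the deductible, $15625 − $750 = $14875 remains.
Since $14875 > $11363, the payout is capped at $11363.
Out of pocket: $15625 − $11363 = $4262.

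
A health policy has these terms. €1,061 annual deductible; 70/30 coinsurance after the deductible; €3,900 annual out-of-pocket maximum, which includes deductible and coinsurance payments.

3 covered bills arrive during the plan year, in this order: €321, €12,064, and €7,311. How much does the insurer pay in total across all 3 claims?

Claim 1 (€321): fully absorbed by the deductible. Patient pays €321; OOP now €321. Insurer: €321 − €321 = €0.
Claim 2 (€12,064): deductible takes €740, €11,324 remains; coinsurance €11,324 × 30% = €3,397.20. Claim cost before the cap: €740 + €3,397.20 = €4,137.20. Adding that to €321 gives €4,458.20, past the €3,900 cap; patient pays only €3,900 − €321 = €3,579. Insurer: €12,064 − €3,579 = €8,485.
Claim 3 (€7,311): 30% coinsurance on €7,311 = €2,193.30. Adding that to €3,900 gives €6,093.30, past the €3,900 cap; patient pays only €3,900 − €3,900 = €0. Plan pays €7,311 − €0 = €7,311.
Insurer total: €0 + €8,485 + €7,311 = €15,796.

€15,796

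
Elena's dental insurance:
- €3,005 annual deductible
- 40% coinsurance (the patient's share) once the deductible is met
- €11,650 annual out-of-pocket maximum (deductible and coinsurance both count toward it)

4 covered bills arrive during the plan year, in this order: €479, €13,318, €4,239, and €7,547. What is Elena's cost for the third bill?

€1,695.60

Claim 1 — €479: all of it applies to the deductible. Cost to patient: €479. OOP to date €479.
Claim 2 — €13,318: €2,526 to deductible, leaving €10,792; patient's 40% is €4,316.80. Patient owes €6,842.80 (running OOP €7,321.80).
Claim 3 — €4,239: deductible met; 40% of €4,239 = €1,695.60. Patient pays €1,695.60; OOP now €9,017.40.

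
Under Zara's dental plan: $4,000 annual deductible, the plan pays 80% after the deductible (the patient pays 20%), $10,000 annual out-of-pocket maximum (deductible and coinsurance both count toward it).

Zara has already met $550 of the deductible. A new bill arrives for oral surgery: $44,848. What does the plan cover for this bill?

$550 of the $4,000 deductible is already met, leaving $3,450.
After the $3,450 deductible portion, $44,848 − $3,450 = $41,398 is subject to coinsurance.
Coinsurance: $41,398 × 20% = $8,279.60.
Patient responsibility before any cap: $3,450 + $8,279.60 = $11,729.60.
Adding $11,729.60 to the $550 already spent would give $12,279.60, which exceeds the $10,000 cap; the patient pays just $10,000 − $550 = $9,450.
The plan picks up $44,848 − $9,450 = $35,398.

$35,398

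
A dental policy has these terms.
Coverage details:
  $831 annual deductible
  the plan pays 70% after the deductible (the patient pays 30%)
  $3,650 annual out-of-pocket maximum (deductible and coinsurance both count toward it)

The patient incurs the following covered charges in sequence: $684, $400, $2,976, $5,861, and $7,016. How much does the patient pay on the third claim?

Bill 1, $684: all of it applies to the deductible. Patient owes $684 (running OOP $684).
Bill 2, $400: $147 to deductible, leaving $253; patient's 30% is $75.90. Patient owes $222.90 (running OOP $906.90).
Bill 3, $2,976: deductible already satisfied, so patient's share is 30% × $2,976 = $892.80. Patient owes $892.80 (running OOP $1,799.70).

$892.80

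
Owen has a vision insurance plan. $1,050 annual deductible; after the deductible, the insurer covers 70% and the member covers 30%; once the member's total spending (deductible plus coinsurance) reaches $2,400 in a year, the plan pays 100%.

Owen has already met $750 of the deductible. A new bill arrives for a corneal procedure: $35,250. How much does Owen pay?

Remaining deductible: $1,050 − $750 = $300.
The remaining $34,950 (= $35,250 − $300) moves to coinsurance.
Member's 30% share of $34,950 is $10,485.
Member responsibility before any cap: $300 + $10,485 = $10,785.
Adding $10,785 to the $750 already spent would give $11,535, which exceeds the $2,400 cap; the member pays just $2,400 − $750 = $1,650.

$1,650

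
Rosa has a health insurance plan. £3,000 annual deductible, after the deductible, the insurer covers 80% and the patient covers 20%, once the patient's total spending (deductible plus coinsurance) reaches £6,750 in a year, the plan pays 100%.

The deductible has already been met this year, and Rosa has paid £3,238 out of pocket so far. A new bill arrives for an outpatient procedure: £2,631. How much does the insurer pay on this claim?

£2,104.80

With the deductible met, the entire £2,631 is subject to coinsurance.
20% of £2,631 = £526.20 falls to the patient.
Total out-of-pocket so far would be £3,238 + £526.20 = £3,764.20, below the £6,750 cap — no reduction.
Insurer pays the balance: £2,631 − £526.20 = £2,104.80.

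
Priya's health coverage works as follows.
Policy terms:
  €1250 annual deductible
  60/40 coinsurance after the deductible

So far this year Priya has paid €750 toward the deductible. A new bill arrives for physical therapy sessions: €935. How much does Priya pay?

Deductible still to meet: €1250 − €750 = €500.
After the €500 deductible portion, €935 − €500 = €435 is subject to coinsurance.
Coinsurance: €435 × 40% = €174.
Patient responsibility: €500 + €174 = €674.

€674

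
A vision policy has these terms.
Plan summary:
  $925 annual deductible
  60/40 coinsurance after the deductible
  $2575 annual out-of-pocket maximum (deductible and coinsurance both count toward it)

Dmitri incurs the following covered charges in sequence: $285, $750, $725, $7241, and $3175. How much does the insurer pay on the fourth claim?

Claim 1 — $285: entire amount goes to the deductible. Member owes $285 (running OOP $285). Plan pays $285 − $285 = $0.
Claim 2 — $750: deductible takes $640, $110 remains; member's 40% is $44. Member pays $684; OOP now $969. Insurer: $750 − $684 = $66.
Claim 3 — $725: deductible already satisfied, so member's share is 40% × $725 = $290. Cost to member: $290. OOP to date $1259. Insurer: $725 − $290 = $435.
Claim 4 — $7241: deductible already satisfied, so member's share is 40% × $7241 = $2896.40. Adding that to $1259 gives $4155.40, past the $2575 cap; member pays only $2575 − $1259 = $1316. Plan pays $7241 − $1316 = $5925.

$5925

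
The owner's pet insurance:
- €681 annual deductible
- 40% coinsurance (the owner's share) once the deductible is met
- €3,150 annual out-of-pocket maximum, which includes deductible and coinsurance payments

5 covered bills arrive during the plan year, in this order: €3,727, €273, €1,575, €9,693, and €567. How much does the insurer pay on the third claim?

Claim 1 (€3,727): €681 finishes the deductible; €3,046 goes to coinsurance; owner's 40% is €1,218.40. Owner owes €1,899.40 (running OOP €1,899.40). Insurer: €3,727 − €1,899.40 = €1,827.60.
Claim 2 (€273): deductible already satisfied, so owner's share is 40% × €273 = €109.20. Owner pays €109.20; OOP now €2,008.60. Insurer: €273 − €109.20 = €163.80.
Claim 3 (€1,575): deductible met; 40% of €1,575 = €630. Owner pays €630; OOP now €2,638.60. Insurer: €1,575 − €630 = €945.

€945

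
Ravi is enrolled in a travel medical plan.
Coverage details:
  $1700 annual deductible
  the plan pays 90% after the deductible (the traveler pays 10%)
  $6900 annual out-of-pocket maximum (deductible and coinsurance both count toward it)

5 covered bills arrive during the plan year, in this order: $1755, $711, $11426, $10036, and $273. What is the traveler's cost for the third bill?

#1 ($1755): $1700 to deductible, leaving $55; traveler's 10% is $5.50. Traveler owes $1705.50 (running OOP $1705.50).
#2 ($711): deductible already satisfied, so traveler's share is 10% × $711 = $71.10. Traveler pays $71.10; OOP now $1776.60.
#3 ($11426): 10% coinsurance on $11426 = $1142.60. Traveler pays $1142.60; OOP now $2919.20.

$1142.60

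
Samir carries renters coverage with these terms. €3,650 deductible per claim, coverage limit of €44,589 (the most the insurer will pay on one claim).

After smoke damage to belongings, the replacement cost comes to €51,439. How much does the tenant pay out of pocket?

Subtract the deductible: €51,439 − €3,650 = €47,789.
The €44,589 per-incident cap binds; insurer pays €44,589.
Out of pocket: €51,439 − €44,589 = €6,850.

€6,850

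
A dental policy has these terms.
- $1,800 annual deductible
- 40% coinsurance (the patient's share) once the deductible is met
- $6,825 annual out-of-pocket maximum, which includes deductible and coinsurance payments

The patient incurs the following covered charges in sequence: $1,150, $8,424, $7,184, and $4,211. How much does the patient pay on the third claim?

Claim 1 — $1,150: fully absorbed by the deductible. Cost to patient: $1,150. OOP to date $1,150.
Claim 2 — $8,424: $650 to deductible, leaving $7,774; patient's 40% is $3,109.60. Patient pays $3,759.60; OOP now $4,909.60.
Claim 3 — $7,184: deductible already satisfied, so patient's share is 40% × $7,184 = $2,873.60. OOP would hit $7,783.20 > $6,825, so the cap limits the patient to $6,825 − $4,909.60 = $1,915.40.

$1,915.40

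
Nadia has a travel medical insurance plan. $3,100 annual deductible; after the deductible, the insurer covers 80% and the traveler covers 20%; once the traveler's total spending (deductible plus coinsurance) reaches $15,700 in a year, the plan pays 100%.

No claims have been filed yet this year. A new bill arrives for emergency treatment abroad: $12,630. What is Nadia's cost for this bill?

Nothing has been paid toward the $3,100 deductible, so the first $3,100 of this charge is applied there.
The remaining $9,530 (= $12,630 − $3,100) moves to coinsurance.
Traveler's 20% share of $9,530 is $1,906.
So the traveler owes $3,100 + $1,906 = $5,006 before any cap.
Year-to-date out-of-pocket becomes $0 + $5,006 = $5,006, still under the $15,700 maximum, so no cap applies.

$5,006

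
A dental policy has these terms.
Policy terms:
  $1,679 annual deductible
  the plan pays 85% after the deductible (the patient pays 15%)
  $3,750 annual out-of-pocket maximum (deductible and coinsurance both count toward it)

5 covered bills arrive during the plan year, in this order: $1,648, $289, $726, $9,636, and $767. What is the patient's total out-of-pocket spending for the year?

$3,387.05

Claim 1 — $1,648: entire amount goes to the deductible. Cost to patient: $1,648. OOP to date $1,648.
Claim 2 — $289: deductible takes $31, $258 remains; coinsurance $258 × 15% = $38.70. Patient owes $69.70 (running OOP $1,717.70).
Claim 3 — $726: deductible met; 15% of $726 = $108.90. Patient pays $108.90; OOP now $1,826.60.
Claim 4 — $9,636: 15% coinsurance on $9,636 = $1,445.40. Patient owes $1,445.40 (running OOP $3,272).
Claim 5 — $767: 15% coinsurance on $767 = $115.05. Patient pays $115.05; OOP now $3,387.05.
Total paid by the patient: $1,648 + $69.70 + $108.90 + $1,445.40 + $115.05 = $3,387.05.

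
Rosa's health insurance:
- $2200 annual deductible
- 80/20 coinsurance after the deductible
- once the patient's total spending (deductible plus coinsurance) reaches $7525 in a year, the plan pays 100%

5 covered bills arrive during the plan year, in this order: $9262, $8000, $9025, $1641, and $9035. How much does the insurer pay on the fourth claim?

$1312.80

Claim 1 — $9262: $2200 to deductible, leaving $7062; coinsurance $7062 × 20% = $1412.40. Patient owes $3612.40 (running OOP $3612.40). Plan pays $9262 − $3612.40 = $5649.60.
Claim 2 — $8000: 20% coinsurance on $8000 = $1600. Cost to patient: $1600. OOP to date $5212.40. Insurer: $8000 − $1600 = $6400.
Claim 3 — $9025: deductible already satisfied, so patient's share is 20% × $9025 = $1805. Patient owes $1805 (running OOP $7017.40). Insurer: $9025 − $1805 = $7220.
Claim 4 — $1641: 20% coinsurance on $1641 = $328.20. Patient pays $328.20; OOP now $7345.60. Plan pays $1641 − $328.20 = $1312.80.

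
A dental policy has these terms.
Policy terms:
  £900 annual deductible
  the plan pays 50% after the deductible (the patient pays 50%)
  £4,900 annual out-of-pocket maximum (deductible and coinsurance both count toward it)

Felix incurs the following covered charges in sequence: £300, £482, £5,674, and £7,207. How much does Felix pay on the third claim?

Claim 1 — £300: fully absorbed by the deductible. Patient owes £300 (running OOP £300).
Claim 2 — £482: fully absorbed by the deductible. Patient owes £482 (running OOP £782).
Claim 3 — £5,674: £118 to deductible, leaving £5,556; coinsurance £5,556 × 50% = £2,778. Patient pays £2,896; OOP now £3,678.

£2,896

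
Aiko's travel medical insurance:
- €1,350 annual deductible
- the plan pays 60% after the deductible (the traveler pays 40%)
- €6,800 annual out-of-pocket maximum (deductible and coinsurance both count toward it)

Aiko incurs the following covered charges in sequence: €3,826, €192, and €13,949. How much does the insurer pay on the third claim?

Bill 1, €3,826: €1,350 finishes the deductible; €2,476 goes to coinsurance; coinsurance €2,476 × 40% = €990.40. Traveler owes €2,340.40 (running OOP €2,340.40). Insurer: €3,826 − €2,340.40 = €1,485.60.
Bill 2, €192: deductible met; 40% of €192 = €76.80. Cost to traveler: €76.80. OOP to date €2,417.20. Plan pays €192 − €76.80 = €115.20.
Bill 3, €13,949: deductible met; 40% of €13,949 = €5,579.60. Adding that to €2,417.20 gives €7,996.80, past the €6,800 cap; traveler pays only €6,800 − €2,417.20 = €4,382.80. Insurer: €13,949 − €4,382.80 = €9,566.20.

€9,566.20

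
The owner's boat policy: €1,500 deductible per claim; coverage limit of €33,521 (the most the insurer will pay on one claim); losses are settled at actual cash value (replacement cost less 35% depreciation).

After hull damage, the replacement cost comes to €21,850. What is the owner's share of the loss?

€9,147.50

Depreciate 35%: the covered value is €21,850 × 0.65 = €14,202.50.
Subtract the deductible: €14,202.50 − €1,500 = €12,702.50.
€12,702.50 ≤ €33,521, so the limit doesn't bind; insurer pays €12,702.50.
Owner's share is the uncovered remainder: €21,850 − €12,702.50 = €9,147.50.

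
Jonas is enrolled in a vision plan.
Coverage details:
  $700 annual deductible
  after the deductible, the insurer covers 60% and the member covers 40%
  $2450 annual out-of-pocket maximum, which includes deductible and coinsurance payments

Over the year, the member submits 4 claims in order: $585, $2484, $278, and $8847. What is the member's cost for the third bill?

Claim 1 ($585): entire amount goes to the deductible. Member pays $585; OOP now $585.
Claim 2 ($2484): deductible takes $115, $2369 remains; member's 40% is $947.60. Cost to member: $1062.60. OOP to date $1647.60.
Claim 3 ($278): 40% coinsurance on $278 = $111.20. Cost to member: $111.20. OOP to date $1758.80.

$111.20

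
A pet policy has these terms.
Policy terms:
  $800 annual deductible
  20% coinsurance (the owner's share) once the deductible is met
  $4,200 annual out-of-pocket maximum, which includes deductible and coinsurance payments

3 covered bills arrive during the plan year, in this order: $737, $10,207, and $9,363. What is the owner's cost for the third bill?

Claim 1 — $737: all of it applies to the deductible. Cost to owner: $737. OOP to date $737.
Claim 2 — $10,207: $63 to deductible, leaving $10,144; owner's 20% is $2,028.80. Cost to owner: $2,091.80. OOP to date $2,828.80.
Claim 3 — $9,363: deductible already satisfied, so owner's share is 20% × $9,363 = $1,872.60. Adding that to $2,828.80 gives $4,701.40, past the $4,200 cap; owner pays only $4,200 − $2,828.80 = $1,371.20.

$1,371.20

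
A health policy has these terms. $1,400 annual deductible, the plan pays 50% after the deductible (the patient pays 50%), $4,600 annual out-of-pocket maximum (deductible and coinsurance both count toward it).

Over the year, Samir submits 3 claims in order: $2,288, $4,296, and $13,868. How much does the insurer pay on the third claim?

Claim 1 — $2,288: deductible takes $1,400, $888 remains; 50% of $888 = $444. Patient owes $1,844 (running OOP $1,844). Plan pays $2,288 − $1,844 = $444.
Claim 2 — $4,296: deductible already satisfied, so patient's share is 50% × $4,296 = $2,148. Patient pays $2,148; OOP now $3,992. Plan pays $4,296 − $2,148 = $2,148.
Claim 3 — $13,868: 50% coinsurance on $13,868 = $6,934. OOP would hit $10,926 > $4,600, so the cap limits the patient to $4,600 − $3,992 = $608. Insurer: $13,868 − $608 = $13,260.

$13,260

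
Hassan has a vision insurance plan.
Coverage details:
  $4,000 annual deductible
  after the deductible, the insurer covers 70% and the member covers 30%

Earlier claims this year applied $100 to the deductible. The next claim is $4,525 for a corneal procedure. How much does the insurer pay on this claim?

$100 of the $4,000 deductible is already met, leaving $3,900.
The remaining $625 (= $4,525 − $3,900) moves to coinsurance.
Member's 30% share of $625 is $187.50.
Member responsibility: $3,900 + $187.50 = $4,087.50.
The insurer covers the remainder: $4,525 − $4,087.50 = $437.50.

$437.50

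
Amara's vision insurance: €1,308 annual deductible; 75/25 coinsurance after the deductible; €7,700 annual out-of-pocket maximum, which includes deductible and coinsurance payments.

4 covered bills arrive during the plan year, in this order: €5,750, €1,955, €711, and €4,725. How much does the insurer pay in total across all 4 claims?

Claim 1 (€5,750): deductible takes €1,308, €4,442 remains; member's 25% is €1,110.50. Cost to member: €2,418.50. OOP to date €2,418.50. Insurer: €5,750 − €2,418.50 = €3,331.50.
Claim 2 (€1,955): deductible met; 25% of €1,955 = €488.75. Cost to member: €488.75. OOP to date €2,907.25. Plan pays €1,955 − €488.75 = €1,466.25.
Claim 3 (€711): 25% coinsurance on €711 = €177.75. Member pays €177.75; OOP now €3,085. Plan pays €711 − €177.75 = €533.25.
Claim 4 (€4,725): deductible met; 25% of €4,725 = €1,181.25. Member pays €1,181.25; OOP now €4,266.25. Plan pays €4,725 − €1,181.25 = €3,543.75.
Insurer total: €3,331.50 + €1,466.25 + €533.25 + €3,543.75 = €8,874.75.

€8,874.75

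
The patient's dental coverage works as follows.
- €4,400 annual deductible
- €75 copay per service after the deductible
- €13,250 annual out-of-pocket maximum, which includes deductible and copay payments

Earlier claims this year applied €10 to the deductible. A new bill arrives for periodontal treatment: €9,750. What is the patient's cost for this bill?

€4,465

Remaining deductible: €4,400 − €10 = €4,390.
The remaining €5,360 (= €9,750 − €4,390) moves to the copay.
Copay on this service: €75.
That puts the patient's cost at €4,390 + €75 = €4,465 before any cap.
Total out-of-pocket so far would be €10 + €4,465 = €4,475, below the €13,250 cap — no reduction.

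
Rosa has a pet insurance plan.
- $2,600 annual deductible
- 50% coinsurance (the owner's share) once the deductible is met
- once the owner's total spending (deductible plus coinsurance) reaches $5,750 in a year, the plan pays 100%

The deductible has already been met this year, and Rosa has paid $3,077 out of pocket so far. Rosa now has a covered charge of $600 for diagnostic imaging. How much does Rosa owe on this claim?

The deductible is already satisfied, so the full bill goes to coinsurance.
50% of $600 = $300 falls to the owner.
Cumulative spending $3,077 + $300 = $3,377 stays under the $5,750 maximum.

$300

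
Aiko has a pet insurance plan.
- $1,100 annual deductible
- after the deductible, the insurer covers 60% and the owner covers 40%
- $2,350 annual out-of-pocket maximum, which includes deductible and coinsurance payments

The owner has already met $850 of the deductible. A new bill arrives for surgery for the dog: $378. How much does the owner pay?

$301.20

$850 of the $1,100 deductible is already met, leaving $250.
That leaves $378 − $250 = $128 for coinsurance.
Owner's 40% share of $128 is $51.20.
Owner responsibility before any cap: $250 + $51.20 = $301.20.
Total out-of-pocket so far would be $850 + $301.20 = $1,151.20, below the $2,350 cap — no reduction.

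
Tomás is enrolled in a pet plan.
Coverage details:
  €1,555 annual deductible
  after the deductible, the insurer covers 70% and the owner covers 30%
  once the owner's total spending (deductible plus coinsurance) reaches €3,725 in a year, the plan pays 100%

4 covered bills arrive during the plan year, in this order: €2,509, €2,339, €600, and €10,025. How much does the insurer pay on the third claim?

Claim 1 — €2,509: deductible takes €1,555, €954 remains; 30% of €954 = €286.20. Owner owes €1,841.20 (running OOP €1,841.20). Insurer: €2,509 − €1,841.20 = €667.80.
Claim 2 — €2,339: deductible already satisfied, so owner's share is 30% × €2,339 = €701.70. Cost to owner: €701.70. OOP to date €2,542.90. Insurer: €2,339 − €701.70 = €1,637.30.
Claim 3 — €600: deductible already satisfied, so owner's share is 30% × €600 = €180. Cost to owner: €180. OOP to date €2,722.90. Plan pays €600 − €180 = €420.

€420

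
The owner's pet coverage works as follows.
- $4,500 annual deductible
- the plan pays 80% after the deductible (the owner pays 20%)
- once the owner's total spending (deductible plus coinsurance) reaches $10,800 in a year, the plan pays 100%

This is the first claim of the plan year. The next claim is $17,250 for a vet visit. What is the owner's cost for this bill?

$7,050

Nothing has been paid toward the $4,500 deductible, so the first $4,500 of this charge is applied there.
That leaves $17,250 − $4,500 = $12,750 for coinsurance.
20% of $12,750 = $2,550 falls to the owner.
That puts the owner's cost at $4,500 + $2,550 = $7,050 before any cap.
Cumulative spending $0 + $7,050 = $7,050 stays under the $10,800 maximum.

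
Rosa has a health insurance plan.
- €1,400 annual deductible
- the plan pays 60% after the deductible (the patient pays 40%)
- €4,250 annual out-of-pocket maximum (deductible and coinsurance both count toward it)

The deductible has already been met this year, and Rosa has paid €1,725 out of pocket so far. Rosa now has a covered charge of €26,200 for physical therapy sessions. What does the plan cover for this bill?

The deductible is already satisfied, so the full bill goes to coinsurance.
Patient's 40% share of €26,200 is €10,480.
Year-to-date out-of-pocket would reach €1,725 + €10,480 = €12,205, above the €4,250 maximum, so the patient pays only €4,250 − €1,725 = €2,525.
The plan picks up €26,200 − €2,525 = €23,675.

€23,675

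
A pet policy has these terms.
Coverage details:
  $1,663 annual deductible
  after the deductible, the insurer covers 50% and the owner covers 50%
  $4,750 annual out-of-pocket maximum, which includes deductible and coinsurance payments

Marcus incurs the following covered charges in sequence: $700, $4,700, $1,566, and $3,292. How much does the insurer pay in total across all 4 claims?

$5,508

Bill 1, $700: fully absorbed by the deductible. Cost to owner: $700. OOP to date $700. Insurer: $700 − $700 = $0.
Bill 2, $4,700: $963 to deductible, leaving $3,737; 50% of $3,737 = $1,868.50. Cost to owner: $2,831.50. OOP to date $3,531.50. Plan pays $4,700 − $2,831.50 = $1,868.50.
Bill 3, $1,566: 50% coinsurance on $1,566 = $783. Owner pays $783; OOP now $4,314.50. Plan pays $1,566 − $783 = $783.
Bill 4, $3,292: deductible already satisfied, so owner's share is 50% × $3,292 = $1,646. That would push OOP to $5,960.50, over the $4,750 cap, so owner pays $4,750 − $4,314.50 = $435.50. Insurer: $3,292 − $435.50 = $2,856.50.
Insurer total: $0 + $1,868.50 + $783 + $2,856.50 = $5,508.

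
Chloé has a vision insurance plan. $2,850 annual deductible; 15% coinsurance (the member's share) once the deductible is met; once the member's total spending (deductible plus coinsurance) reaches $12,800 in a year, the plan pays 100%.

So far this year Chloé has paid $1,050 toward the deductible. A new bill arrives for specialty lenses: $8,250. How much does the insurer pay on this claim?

$5,482.50

Deductible still to meet: $2,850 − $1,050 = $1,800.
After the $1,800 deductible portion, $8,250 − $1,800 = $6,450 is subject to coinsurance.
15% of $6,450 = $967.50 falls to the member.
That puts the member's cost at $1,800 + $967.50 = $2,767.50 before any cap.
Year-to-date out-of-pocket becomes $1,050 + $2,767.50 = $3,817.50, still under the $12,800 maximum, so no cap applies.
Insurer pays the balance: $8,250 − $2,767.50 = $5,482.50.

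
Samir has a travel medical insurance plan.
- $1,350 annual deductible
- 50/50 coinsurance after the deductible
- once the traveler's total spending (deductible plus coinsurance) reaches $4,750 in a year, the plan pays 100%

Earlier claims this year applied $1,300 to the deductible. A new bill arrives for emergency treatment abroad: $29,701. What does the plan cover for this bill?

Remaining deductible: $1,350 − $1,300 = $50.
That leaves $29,701 − $50 = $29,651 for coinsurance.
50% of $29,651 = $14,825.50 falls to the traveler.
Traveler responsibility before any cap: $50 + $14,825.50 = $14,875.50.
Year-to-date out-of-pocket would reach $1,300 + $14,875.50 = $16,175.50, above the $4,750 maximum, so the traveler pays only $4,750 − $1,300 = $3,450.
Insurer pays the balance: $29,701 − $3,450 = $26,251.

$26,251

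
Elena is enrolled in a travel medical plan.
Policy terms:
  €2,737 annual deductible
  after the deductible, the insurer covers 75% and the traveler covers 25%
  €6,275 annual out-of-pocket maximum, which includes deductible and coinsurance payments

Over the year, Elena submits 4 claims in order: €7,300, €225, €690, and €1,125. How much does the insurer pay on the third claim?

€517.50

Claim 1 — €7,300: deductible takes €2,737, €4,563 remains; coinsurance €4,563 × 25% = €1,140.75. Cost to traveler: €3,877.75. OOP to date €3,877.75. Insurer: €7,300 − €3,877.75 = €3,422.25.
Claim 2 — €225: deductible met; 25% of €225 = €56.25. Traveler owes €56.25 (running OOP €3,934). Insurer: €225 − €56.25 = €168.75.
Claim 3 — €690: deductible met; 25% of €690 = €172.50. Cost to traveler: €172.50. OOP to date €4,106.50. Plan pays €690 − €172.50 = €517.50.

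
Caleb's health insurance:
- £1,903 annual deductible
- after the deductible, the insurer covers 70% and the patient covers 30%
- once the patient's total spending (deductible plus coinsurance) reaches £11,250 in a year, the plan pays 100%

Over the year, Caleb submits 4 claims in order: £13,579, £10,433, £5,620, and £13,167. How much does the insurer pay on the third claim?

#1 (£13,579): deductible takes £1,903, £11,676 remains; coinsurance £11,676 × 30% = £3,502.80. Cost to patient: £5,405.80. OOP to date £5,405.80. Plan pays £13,579 − £5,405.80 = £8,173.20.
#2 (£10,433): deductible met; 30% of £10,433 = £3,129.90. Patient owes £3,129.90 (running OOP £8,535.70). Plan pays £10,433 − £3,129.90 = £7,303.10.
#3 (£5,620): deductible already satisfied, so patient's share is 30% × £5,620 = £1,686. Patient owes £1,686 (running OOP £10,221.70). Insurer: £5,620 − £1,686 = £3,934.

£3,934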